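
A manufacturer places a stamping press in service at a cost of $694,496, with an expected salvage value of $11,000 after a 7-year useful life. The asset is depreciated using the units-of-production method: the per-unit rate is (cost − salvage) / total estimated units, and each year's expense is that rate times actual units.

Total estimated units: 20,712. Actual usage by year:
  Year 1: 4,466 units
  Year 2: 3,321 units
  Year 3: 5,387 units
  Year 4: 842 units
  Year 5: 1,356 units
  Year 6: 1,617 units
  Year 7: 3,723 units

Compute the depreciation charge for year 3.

Depreciable base = $694,496 − $11,000 = $683,496.
Rate = $683,496 / 20,712 units = $33 per unit.
Year 1: 4,466 × $33 = $147,378. Book value $547,118.
Year 2: 3,321 × $33 = $109,593. Book value $437,525.
Year 3: 5,387 × $33 = $177,771. Book value $259,754.

$177,771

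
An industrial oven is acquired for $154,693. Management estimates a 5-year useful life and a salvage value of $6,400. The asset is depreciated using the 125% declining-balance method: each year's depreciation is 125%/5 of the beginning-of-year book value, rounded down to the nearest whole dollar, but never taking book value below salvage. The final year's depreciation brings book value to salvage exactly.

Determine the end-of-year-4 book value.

$48,947

Depreciable base = $154,693 − $6,400 = $148,293.
Year 1: ⌊$154,693 × 125%/5⌋ = $38,673. Book value $116,020.
Year 2: ⌊$116,020 × 125%/5⌋ = $29,005. Book value $87,015.
Year 3: ⌊$87,015 × 125%/5⌋ = $21,753. Book value $65,262.
Year 4: ⌊$65,262 × 125%/5⌋ = $16,315. Book value $48,947.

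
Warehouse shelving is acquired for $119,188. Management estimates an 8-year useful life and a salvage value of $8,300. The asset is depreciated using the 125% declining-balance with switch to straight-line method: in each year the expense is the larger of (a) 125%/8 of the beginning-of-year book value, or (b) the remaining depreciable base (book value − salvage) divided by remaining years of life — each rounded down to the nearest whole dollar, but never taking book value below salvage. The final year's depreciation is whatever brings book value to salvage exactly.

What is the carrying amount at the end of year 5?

Depreciable base = $119,188 − $8,300 = $110,888.
Year 1: DB = ⌊$119,188 × 125%/8⌋ = $18,623; SL = ⌊$110,888/8⌋ = $13,861 → take DB $18,623. Book value $100,565.
Year 2: DB = ⌊$100,565 × 125%/8⌋ = $15,713; SL = ⌊$92,265/7⌋ = $13,180 → take DB $15,713. Book value $84,852.
Year 3: DB = ⌊$84,852 × 125%/8⌋ = $13,258; SL = ⌊$76,552/6⌋ = $12,758 → take DB $13,258. Book value $71,594.
Year 4: DB = ⌊$71,594 × 125%/8⌋ = $11,186; SL = ⌊$63,294/5⌋ = $12,658 → take SL $12,658. Book value $58,936.
Year 5: DB = ⌊$58,936 × 125%/8⌋ = $9,208; SL = ⌊$50,636/4⌋ = $12,659 → take SL $12,659. Book value $46,277.

$46,277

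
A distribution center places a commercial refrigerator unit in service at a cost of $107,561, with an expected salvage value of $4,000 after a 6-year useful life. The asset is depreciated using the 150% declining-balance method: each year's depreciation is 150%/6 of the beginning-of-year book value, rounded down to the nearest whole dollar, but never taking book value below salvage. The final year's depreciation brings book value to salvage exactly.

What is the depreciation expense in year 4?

Depreciable base = $107,561 − $4,000 = $103,561.
Year 1: ⌊$107,561 × 150%/6⌋ = $26,890. Book value $80,671.
Year 2: ⌊$80,671 × 150%/6⌋ = $20,167. Book value $60,504.
Year 3: ⌊$60,504 × 150%/6⌋ = $15,126. Book value $45,378.
Year 4: ⌊$45,378 × 150%/6⌋ = $11,344. Book value $34,034.

$11,344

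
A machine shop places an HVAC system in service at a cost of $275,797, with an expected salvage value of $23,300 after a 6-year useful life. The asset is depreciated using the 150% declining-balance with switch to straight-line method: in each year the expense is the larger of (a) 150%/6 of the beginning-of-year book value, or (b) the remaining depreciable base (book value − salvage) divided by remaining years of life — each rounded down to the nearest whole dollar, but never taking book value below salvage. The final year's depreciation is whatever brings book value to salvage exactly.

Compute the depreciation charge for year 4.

$31,017

Depreciable base = $275,797 − $23,300 = $252,497.
Year 1: DB = ⌊$275,797 × 150%/6⌋ = $68,949; SL = ⌊$252,497/6⌋ = $42,082 → take DB $68,949. Book value $206,848.
Year 2: DB = ⌊$206,848 × 150%/6⌋ = $51,712; SL = ⌊$183,548/5⌋ = $36,709 → take DB $51,712. Book value $155,136.
Year 3: DB = ⌊$155,136 × 150%/6⌋ = $38,784; SL = ⌊$131,836/4⌋ = $32,959 → take DB $38,784. Book value $116,352.
Year 4: DB = ⌊$116,352 × 150%/6⌋ = $29,088; SL = ⌊$93,052/3⌋ = $31,017 → take SL $31,017. Book value $85,335.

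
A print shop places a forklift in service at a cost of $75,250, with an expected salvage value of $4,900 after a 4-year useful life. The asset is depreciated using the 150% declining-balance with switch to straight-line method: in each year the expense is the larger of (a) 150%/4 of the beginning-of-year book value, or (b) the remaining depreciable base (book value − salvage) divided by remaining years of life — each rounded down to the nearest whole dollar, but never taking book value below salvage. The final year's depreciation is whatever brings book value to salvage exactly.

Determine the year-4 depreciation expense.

Depreciable base = $75,250 − $4,900 = $70,350.
Year 1: DB = ⌊$75,250 × 150%/4⌋ = $28,218; SL = ⌊$70,350/4⌋ = $17,587 → take DB $28,218. Book value $47,032.
Year 2: DB = ⌊$47,032 × 150%/4⌋ = $17,637; SL = ⌊$42,132/3⌋ = $14,044 → take DB $17,637. Book value $29,395.
Year 3: DB = ⌊$29,395 × 150%/4⌋ = $11,023; SL = ⌊$24,495/2⌋ = $12,247 → take SL $12,247. Book value $17,148.
Year 4 (final): $17,148 − $4,900 = $12,248. Book value $4,900.

$12,248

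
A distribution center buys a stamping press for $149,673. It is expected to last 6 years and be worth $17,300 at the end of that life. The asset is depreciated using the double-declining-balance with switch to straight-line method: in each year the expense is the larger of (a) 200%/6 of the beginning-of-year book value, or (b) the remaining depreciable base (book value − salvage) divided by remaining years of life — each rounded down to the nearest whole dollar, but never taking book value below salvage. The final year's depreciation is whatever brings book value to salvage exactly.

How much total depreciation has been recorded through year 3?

Depreciable base = $149,673 − $17,300 = $132,373.
Year 1: DB = ⌊$149,673 × 200%/6⌋ = $49,891; SL = ⌊$132,373/6⌋ = $22,062 → take DB $49,891. Book value $99,782.
Year 2: DB = ⌊$99,782 × 200%/6⌋ = $33,260; SL = ⌊$82,482/5⌋ = $16,496 → take DB $33,260. Book value $66,522.
Year 3: DB = ⌊$66,522 × 200%/6⌋ = $22,174; SL = ⌊$49,222/4⌋ = $12,305 → take DB $22,174. Book value $44,348.
Accumulated through year 3 = $149,673 − $44,348 = $105,325.

$105,325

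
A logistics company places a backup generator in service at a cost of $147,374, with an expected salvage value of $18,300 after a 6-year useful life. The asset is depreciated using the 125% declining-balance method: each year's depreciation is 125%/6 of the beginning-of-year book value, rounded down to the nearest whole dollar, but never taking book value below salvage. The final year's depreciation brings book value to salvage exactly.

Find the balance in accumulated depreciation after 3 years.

$74,250

Depreciable base = $147,374 − $18,300 = $129,074.
Year 1: ⌊$147,374 × 125%/6⌋ = $30,702. Book value $116,672.
Year 2: ⌊$116,672 × 125%/6⌋ = $24,306. Book value $92,366.
Year 3: ⌊$92,366 × 125%/6⌋ = $19,242. Book value $73,124.
Accumulated through year 3 = $147,374 − $73,124 = $74,250.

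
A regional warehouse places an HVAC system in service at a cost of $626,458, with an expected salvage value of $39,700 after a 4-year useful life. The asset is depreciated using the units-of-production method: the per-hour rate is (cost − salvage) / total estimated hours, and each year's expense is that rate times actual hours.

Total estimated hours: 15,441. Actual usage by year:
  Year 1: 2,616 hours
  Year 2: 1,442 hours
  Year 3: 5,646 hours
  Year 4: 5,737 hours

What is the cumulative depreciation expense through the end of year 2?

Depreciable base = $626,458 − $39,700 = $586,758.
Rate = $586,758 / 15,441 hours = $38 per hour.
Year 1: 2,616 × $38 = $99,408. Book value $527,050.
Year 2: 1,442 × $38 = $54,796. Book value $472,254.
Accumulated through year 2 = $626,458 − $472,254 = $154,204.

$154,204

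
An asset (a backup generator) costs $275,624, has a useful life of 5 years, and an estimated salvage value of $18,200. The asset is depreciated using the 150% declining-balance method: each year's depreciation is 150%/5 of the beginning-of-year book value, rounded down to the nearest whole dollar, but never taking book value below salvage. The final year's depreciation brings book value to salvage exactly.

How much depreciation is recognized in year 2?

Depreciable base = $275,624 − $18,200 = $257,424.
Year 1: ⌊$275,624 × 150%/5⌋ = $82,687. Book value $192,937.
Year 2: ⌊$192,937 × 150%/5⌋ = $57,881. Book value $135,056.

$57,881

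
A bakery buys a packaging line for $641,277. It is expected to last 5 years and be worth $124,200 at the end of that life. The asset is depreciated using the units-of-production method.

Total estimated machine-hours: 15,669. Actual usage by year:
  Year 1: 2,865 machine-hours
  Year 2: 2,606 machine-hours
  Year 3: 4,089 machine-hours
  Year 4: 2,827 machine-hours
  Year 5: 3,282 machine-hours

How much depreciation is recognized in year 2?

Depreciable base = $641,277 − $124,200 = $517,077.
Rate = $517,077 / 15,669 machine-hours = $33 per machine-hour.
Year 1: 2,865 × $33 = $94,545. Book value $546,732.
Year 2: 2,606 × $33 = $85,998. Book value $460,734.

$85,998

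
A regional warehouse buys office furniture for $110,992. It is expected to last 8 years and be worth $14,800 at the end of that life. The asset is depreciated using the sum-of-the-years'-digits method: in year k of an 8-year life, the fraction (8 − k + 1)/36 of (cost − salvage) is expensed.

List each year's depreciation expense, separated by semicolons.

$21,376; $18,704; $16,032; $13,360; $10,688; $8,016; $5,344; $2,672

Depreciable base = $110,992 − $14,800 = $96,192.
Sum of the years' digits = 8+7+6+5+4+3+2+1 = 36.
Year 1: $96,192 × 8/36 = $21,376. Book value $89,616.
Year 2: $96,192 × 7/36 = $18,704. Book value $70,912.
Year 3: $96,192 × 6/36 = $16,032. Book value $54,880.
Year 4: $96,192 × 5/36 = $13,360. Book value $41,520.
Year 5: $96,192 × 4/36 = $10,688. Book value $30,832.
Year 6: $96,192 × 3/36 = $8,016. Book value $22,816.
Year 7: $96,192 × 2/36 = $5,344. Book value $17,472.
Year 8: $96,192 × 1/36 = $2,672. Book value $14,800.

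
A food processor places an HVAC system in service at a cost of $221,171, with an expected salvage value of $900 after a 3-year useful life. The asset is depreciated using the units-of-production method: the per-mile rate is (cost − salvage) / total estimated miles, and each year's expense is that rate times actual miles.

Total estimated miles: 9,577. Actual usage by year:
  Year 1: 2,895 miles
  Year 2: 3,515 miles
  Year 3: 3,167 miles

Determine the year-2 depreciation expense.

Depreciable base = $221,171 − $900 = $220,271.
Rate = $220,271 / 9,577 miles = $23 per mile.
Year 1: 2,895 × $23 = $66,585. Book value $154,586.
Year 2: 3,515 × $23 = $80,845. Book value $73,741.

$80,845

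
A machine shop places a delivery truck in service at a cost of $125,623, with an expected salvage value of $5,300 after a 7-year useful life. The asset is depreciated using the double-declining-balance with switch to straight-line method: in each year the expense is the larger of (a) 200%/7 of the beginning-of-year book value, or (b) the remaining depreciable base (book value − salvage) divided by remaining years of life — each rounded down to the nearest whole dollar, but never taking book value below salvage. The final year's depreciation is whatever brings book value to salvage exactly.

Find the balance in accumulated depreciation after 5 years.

$102,264

Depreciable base = $125,623 − $5,300 = $120,323.
Year 1: DB = ⌊$125,623 × 200%/7⌋ = $35,892; SL = ⌊$120,323/7⌋ = $17,189 → take DB $35,892. Book value $89,731.
Year 2: DB = ⌊$89,731 × 200%/7⌋ = $25,637; SL = ⌊$84,431/6⌋ = $14,071 → take DB $25,637. Book value $64,094.
Year 3: DB = ⌊$64,094 × 200%/7⌋ = $18,312; SL = ⌊$58,794/5⌋ = $11,758 → take DB $18,312. Book value $45,782.
Year 4: DB = ⌊$45,782 × 200%/7⌋ = $13,080; SL = ⌊$40,482/4⌋ = $10,120 → take DB $13,080. Book value $32,702.
Year 5: DB = ⌊$32,702 × 200%/7⌋ = $9,343; SL = ⌊$27,402/3⌋ = $9,134 → take DB $9,343. Book value $23,359.
Accumulated through year 5 = $125,623 − $23,359 = $102,264.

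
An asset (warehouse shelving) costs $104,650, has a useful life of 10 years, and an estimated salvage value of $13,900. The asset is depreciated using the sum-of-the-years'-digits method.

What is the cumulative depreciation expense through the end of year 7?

$80,850

Depreciable base = $104,650 − $13,900 = $90,750.
Sum of the years' digits = 10+9+8+7+6+5+4+3+2+1 = 55.
Year 1: $90,750 × 10/55 = $16,500. Book value $88,150.
Year 2: $90,750 × 9/55 = $14,850. Book value $73,300.
Year 3: $90,750 × 8/55 = $13,200. Book value $60,100.
Year 4: $90,750 × 7/55 = $11,550. Book value $48,550.
Year 5: $90,750 × 6/55 = $9,900. Book value $38,650.
Year 6: $90,750 × 5/55 = $8,250. Book value $30,400.
Year 7: $90,750 × 4/55 = $6,600. Book value $23,800.
Accumulated through year 7 = $104,650 − $23,800 = $80,850.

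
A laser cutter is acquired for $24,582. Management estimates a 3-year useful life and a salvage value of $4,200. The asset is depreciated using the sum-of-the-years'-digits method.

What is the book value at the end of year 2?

$7,597

Depreciable base = $24,582 − $4,200 = $20,382.
Sum of the years' digits = 3+2+1 = 6.
Year 1: $20,382 × 3/6 = $10,191. Book value $14,391.
Year 2: $20,382 × 2/6 = $6,794. Book value $7,597.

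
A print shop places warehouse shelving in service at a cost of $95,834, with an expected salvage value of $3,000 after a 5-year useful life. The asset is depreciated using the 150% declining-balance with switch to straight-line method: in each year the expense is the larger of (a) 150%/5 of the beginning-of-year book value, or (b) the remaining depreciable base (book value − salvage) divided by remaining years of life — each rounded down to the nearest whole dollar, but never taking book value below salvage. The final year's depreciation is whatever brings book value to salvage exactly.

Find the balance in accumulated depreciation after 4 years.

Depreciable base = $95,834 − $3,000 = $92,834.
Year 1: DB = ⌊$95,834 × 150%/5⌋ = $28,750; SL = ⌊$92,834/5⌋ = $18,566 → take DB $28,750. Book value $67,084.
Year 2: DB = ⌊$67,084 × 150%/5⌋ = $20,125; SL = ⌊$64,084/4⌋ = $16,021 → take DB $20,125. Book value $46,959.
Year 3: DB = ⌊$46,959 × 150%/5⌋ = $14,087; SL = ⌊$43,959/3⌋ = $14,653 → take SL $14,653. Book value $32,306.
Year 4: DB = ⌊$32,306 × 150%/5⌋ = $9,691; SL = ⌊$29,306/2⌋ = $14,653 → take SL $14,653. Book value $17,653.
Accumulated through year 4 = $95,834 − $17,653 = $78,181.

$78,181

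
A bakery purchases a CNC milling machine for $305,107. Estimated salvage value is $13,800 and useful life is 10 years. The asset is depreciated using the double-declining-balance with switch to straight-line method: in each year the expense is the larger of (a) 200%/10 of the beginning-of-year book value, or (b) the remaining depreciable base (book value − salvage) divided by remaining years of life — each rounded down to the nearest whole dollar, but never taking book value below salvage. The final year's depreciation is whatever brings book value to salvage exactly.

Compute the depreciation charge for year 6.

Depreciable base = $305,107 − $13,800 = $291,307.
Year 1: DB = ⌊$305,107 × 200%/10⌋ = $61,021; SL = ⌊$291,307/10⌋ = $29,130 → take DB $61,021. Book value $244,086.
Year 2: DB = ⌊$244,086 × 200%/10⌋ = $48,817; SL = ⌊$230,286/9⌋ = $25,587 → take DB $48,817. Book value $195,269.
Year 3: DB = ⌊$195,269 × 200%/10⌋ = $39,053; SL = ⌊$181,469/8⌋ = $22,683 → take DB $39,053. Book value $156,216.
Year 4: DB = ⌊$156,216 × 200%/10⌋ = $31,243; SL = ⌊$142,416/7⌋ = $20,345 → take DB $31,243. Book value $124,973.
Year 5: DB = ⌊$124,973 × 200%/10⌋ = $24,994; SL = ⌊$111,173/6⌋ = $18,528 → take DB $24,994. Book value $99,979.
Year 6: DB = ⌊$99,979 × 200%/10⌋ = $19,995; SL = ⌊$86,179/5⌋ = $17,235 → take DB $19,995. Book value $79,984.

$19,995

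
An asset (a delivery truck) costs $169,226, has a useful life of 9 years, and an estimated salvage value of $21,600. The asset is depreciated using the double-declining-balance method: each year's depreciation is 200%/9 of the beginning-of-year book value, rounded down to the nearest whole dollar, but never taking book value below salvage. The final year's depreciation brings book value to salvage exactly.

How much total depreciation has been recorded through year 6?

Depreciable base = $169,226 − $21,600 = $147,626.
Year 1: ⌊$169,226 × 200%/9⌋ = $37,605. Book value $131,621.
Year 2: ⌊$131,621 × 200%/9⌋ = $29,249. Book value $102,372.
Year 3: ⌊$102,372 × 200%/9⌋ = $22,749. Book value $79,623.
Year 4: ⌊$79,623 × 200%/9⌋ = $17,694. Book value $61,929.
Year 5: ⌊$61,929 × 200%/9⌋ = $13,762. Book value $48,167.
Year 6: ⌊$48,167 × 200%/9⌋ = $10,703. Book value $37,464.
Accumulated through year 6 = $169,226 − $37,464 = $131,762.

$131,762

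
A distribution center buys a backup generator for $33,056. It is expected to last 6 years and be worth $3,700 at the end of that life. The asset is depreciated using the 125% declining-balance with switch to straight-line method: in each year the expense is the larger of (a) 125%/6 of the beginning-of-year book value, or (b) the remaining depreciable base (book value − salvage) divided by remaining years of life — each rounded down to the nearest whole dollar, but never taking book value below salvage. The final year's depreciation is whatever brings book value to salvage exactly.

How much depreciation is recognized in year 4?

Depreciable base = $33,056 − $3,700 = $29,356.
Year 1: DB = ⌊$33,056 × 125%/6⌋ = $6,886; SL = ⌊$29,356/6⌋ = $4,892 → take DB $6,886. Book value $26,170.
Year 2: DB = ⌊$26,170 × 125%/6⌋ = $5,452; SL = ⌊$22,470/5⌋ = $4,494 → take DB $5,452. Book value $20,718.
Year 3: DB = ⌊$20,718 × 125%/6⌋ = $4,316; SL = ⌊$17,018/4⌋ = $4,254 → take DB $4,316. Book value $16,402.
Year 4: DB = ⌊$16,402 × 125%/6⌋ = $3,417; SL = ⌊$12,702/3⌋ = $4,234 → take SL $4,234. Book value $12,168.

$4,234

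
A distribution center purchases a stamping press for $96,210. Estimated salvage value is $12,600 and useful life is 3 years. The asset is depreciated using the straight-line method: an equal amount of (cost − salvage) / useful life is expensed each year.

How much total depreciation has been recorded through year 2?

Depreciable base = $96,210 − $12,600 = $83,610.
Annual expense = $83,610 / 3 = $27,870.
End of year 1: book value $68,340.
End of year 2: book value $40,470.
Accumulated through year 2 = $96,210 − $40,470 = $55,740.

$55,740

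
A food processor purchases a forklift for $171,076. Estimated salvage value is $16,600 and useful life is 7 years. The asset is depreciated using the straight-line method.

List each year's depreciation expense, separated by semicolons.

$22,068; $22,068; $22,068; $22,068; $22,068; $22,068; $22,068

Depreciable base = $171,076 − $16,600 = $154,476.
Annual expense = $154,476 / 7 = $22,068.
End of year 1: book value $149,008.
End of year 2: book value $126,940.
End of year 3: book value $104,872.
End of year 4: book value $82,804.
End of year 5: book value $60,736.
End of year 6: book value $38,668.
End of year 7: book value $16,600.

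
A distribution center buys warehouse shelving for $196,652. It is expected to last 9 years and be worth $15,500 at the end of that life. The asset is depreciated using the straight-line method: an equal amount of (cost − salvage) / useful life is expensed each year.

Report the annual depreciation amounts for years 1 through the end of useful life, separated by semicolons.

$20,128; $20,128; $20,128; $20,128; $20,128; $20,128; $20,128; $20,128; $20,128

Depreciable base = $196,652 − $15,500 = $181,152.
Annual expense = $181,152 / 9 = $20,128.
End of year 1: book value $176,524.
End of year 2: book value $156,396.
End of year 3: book value $136,268.
End of year 4: book value $116,140.
End of year 5: book value $96,012.
End of year 6: book value $75,884.
End of year 7: book value $55,756.
End of year 8: book value $35,628.
End of year 9: book value $15,500.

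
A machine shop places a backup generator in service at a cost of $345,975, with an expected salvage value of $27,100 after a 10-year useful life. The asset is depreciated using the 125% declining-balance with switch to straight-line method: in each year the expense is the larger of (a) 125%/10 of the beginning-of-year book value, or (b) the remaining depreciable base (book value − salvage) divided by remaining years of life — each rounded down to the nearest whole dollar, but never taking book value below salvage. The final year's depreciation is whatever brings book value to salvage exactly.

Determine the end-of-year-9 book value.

$56,340

Depreciable base = $345,975 − $27,100 = $318,875.
Year 1: DB = ⌊$345,975 × 125%/10⌋ = $43,246; SL = ⌊$318,875/10⌋ = $31,887 → take DB $43,246. Book value $302,729.
Year 2: DB = ⌊$302,729 × 125%/10⌋ = $37,841; SL = ⌊$275,629/9⌋ = $30,625 → take DB $37,841. Book value $264,888.
Year 3: DB = ⌊$264,888 × 125%/10⌋ = $33,111; SL = ⌊$237,788/8⌋ = $29,723 → take DB $33,111. Book value $231,777.
Year 4: DB = ⌊$231,777 × 125%/10⌋ = $28,972; SL = ⌊$204,677/7⌋ = $29,239 → take SL $29,239. Book value $202,538.
Year 5: DB = ⌊$202,538 × 125%/10⌋ = $25,317; SL = ⌊$175,438/6⌋ = $29,239 → take SL $29,239. Book value $173,299.
Year 6: DB = ⌊$173,299 × 125%/10⌋ = $21,662; SL = ⌊$146,199/5⌋ = $29,239 → take SL $29,239. Book value $144,060.
Year 7: DB = ⌊$144,060 × 125%/10⌋ = $18,007; SL = ⌊$116,960/4⌋ = $29,240 → take SL $29,240. Book value $114,820.
Year 8: DB = ⌊$114,820 × 125%/10⌋ = $14,352; SL = ⌊$87,720/3⌋ = $29,240 → take SL $29,240. Book value $85,580.
Year 9: DB = ⌊$85,580 × 125%/10⌋ = $10,697; SL = ⌊$58,480/2⌋ = $29,240 → take SL $29,240. Book value $56,340.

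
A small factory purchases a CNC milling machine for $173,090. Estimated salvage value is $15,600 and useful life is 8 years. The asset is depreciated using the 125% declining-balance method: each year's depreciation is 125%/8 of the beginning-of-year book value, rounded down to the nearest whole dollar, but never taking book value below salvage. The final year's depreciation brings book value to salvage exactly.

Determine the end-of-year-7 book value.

$52,697

Depreciable base = $173,090 − $15,600 = $157,490.
Year 1: ⌊$173,090 × 125%/8⌋ = $27,045. Book value $146,045.
Year 2: ⌊$146,045 × 125%/8⌋ = $22,819. Book value $123,226.
Year 3: ⌊$123,226 × 125%/8⌋ = $19,254. Book value $103,972.
Year 4: ⌊$103,972 × 125%/8⌋ = $16,245. Book value $87,727.
Year 5: ⌊$87,727 × 125%/8⌋ = $13,707. Book value $74,020.
Year 6: ⌊$74,020 × 125%/8⌋ = $11,565. Book value $62,455.
Year 7: ⌊$62,455 × 125%/8⌋ = $9,758. Book value $52,697.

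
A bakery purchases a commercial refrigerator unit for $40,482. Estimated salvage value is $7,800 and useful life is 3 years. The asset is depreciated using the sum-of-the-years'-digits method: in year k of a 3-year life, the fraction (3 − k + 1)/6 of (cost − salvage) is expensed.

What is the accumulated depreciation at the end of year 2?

Depreciable base = $40,482 − $7,800 = $32,682.
Sum of the years' digits = 3+2+1 = 6.
Year 1: $32,682 × 3/6 = $16,341. Book value $24,141.
Year 2: $32,682 × 2/6 = $10,894. Book value $13,247.
Accumulated through year 2 = $40,482 − $13,247 = $27,235.

$27,235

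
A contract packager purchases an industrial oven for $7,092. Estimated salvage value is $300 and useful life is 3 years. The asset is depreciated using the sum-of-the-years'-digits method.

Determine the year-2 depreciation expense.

Depreciable base = $7,092 − $300 = $6,792.
Sum of the years' digits = 3+2+1 = 6.
Year 1: $6,792 × 3/6 = $3,396. Book value $3,696.
Year 2: $6,792 × 2/6 = $2,264. Book value $1,432.

$2,264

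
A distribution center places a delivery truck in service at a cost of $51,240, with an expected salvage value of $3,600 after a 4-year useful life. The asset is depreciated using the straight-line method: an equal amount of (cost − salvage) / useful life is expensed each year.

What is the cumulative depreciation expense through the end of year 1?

$11,910

Depreciable base = $51,240 − $3,600 = $47,640.
Annual expense = $47,640 / 4 = $11,910.
End of year 1: book value $39,330.
Accumulated through year 1 = $51,240 − $39,330 = $11,910.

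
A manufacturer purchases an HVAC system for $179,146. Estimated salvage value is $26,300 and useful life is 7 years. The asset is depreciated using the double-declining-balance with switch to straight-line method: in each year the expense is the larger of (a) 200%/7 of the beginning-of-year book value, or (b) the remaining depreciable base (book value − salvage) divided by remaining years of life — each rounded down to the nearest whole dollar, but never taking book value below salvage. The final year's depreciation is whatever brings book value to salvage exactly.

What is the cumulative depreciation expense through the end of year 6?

$152,846

Depreciable base = $179,146 − $26,300 = $152,846.
Year 1: DB = ⌊$179,146 × 200%/7⌋ = $51,184; SL = ⌊$152,846/7⌋ = $21,835 → take DB $51,184. Book value $127,962.
Year 2: DB = ⌊$127,962 × 200%/7⌋ = $36,560; SL = ⌊$101,662/6⌋ = $16,943 → take DB $36,560. Book value $91,402.
Year 3: DB = ⌊$91,402 × 200%/7⌋ = $26,114; SL = ⌊$65,102/5⌋ = $13,020 → take DB $26,114. Book value $65,288.
Year 4: DB = ⌊$65,288 × 200%/7⌋ = $18,653; SL = ⌊$38,988/4⌋ = $9,747 → take DB $18,653. Book value $46,635.
Year 5: DB = ⌊$46,635 × 200%/7⌋ = $13,324; SL = ⌊$20,335/3⌋ = $6,778 → take DB $13,324. Book value $33,311.
Year 6: DB = ⌊$33,311 × 200%/7⌋ = $9,517; SL = ⌊$7,011/2⌋ = $3,505 → take DB $9,517, capped at $7,011. Book value $26,300.
Accumulated through year 6 = $179,146 − $26,300 = $152,846.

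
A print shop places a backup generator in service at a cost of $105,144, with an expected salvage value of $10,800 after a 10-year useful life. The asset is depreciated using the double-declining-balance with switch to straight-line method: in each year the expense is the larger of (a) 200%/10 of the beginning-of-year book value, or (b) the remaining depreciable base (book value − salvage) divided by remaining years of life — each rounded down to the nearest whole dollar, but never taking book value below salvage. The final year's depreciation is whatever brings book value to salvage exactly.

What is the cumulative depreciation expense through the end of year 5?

Depreciable base = $105,144 − $10,800 = $94,344.
Year 1: DB = ⌊$105,144 × 200%/10⌋ = $21,028; SL = ⌊$94,344/10⌋ = $9,434 → take DB $21,028. Book value $84,116.
Year 2: DB = ⌊$84,116 × 200%/10⌋ = $16,823; SL = ⌊$73,316/9⌋ = $8,146 → take DB $16,823. Book value $67,293.
Year 3: DB = ⌊$67,293 × 200%/10⌋ = $13,458; SL = ⌊$56,493/8⌋ = $7,061 → take DB $13,458. Book value $53,835.
Year 4: DB = ⌊$53,835 × 200%/10⌋ = $10,767; SL = ⌊$43,035/7⌋ = $6,147 → take DB $10,767. Book value $43,068.
Year 5: DB = ⌊$43,068 × 200%/10⌋ = $8,613; SL = ⌊$32,268/6⌋ = $5,378 → take DB $8,613. Book value $34,455.
Accumulated through year 5 = $105,144 − $34,455 = $70,689.

$70,689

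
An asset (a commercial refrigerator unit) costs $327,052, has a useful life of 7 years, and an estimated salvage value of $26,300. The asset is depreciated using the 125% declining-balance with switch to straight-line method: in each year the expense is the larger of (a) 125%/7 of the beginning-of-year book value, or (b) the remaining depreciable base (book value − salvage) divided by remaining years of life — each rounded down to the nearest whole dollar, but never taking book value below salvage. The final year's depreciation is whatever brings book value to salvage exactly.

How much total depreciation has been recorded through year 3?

$145,781

Depreciable base = $327,052 − $26,300 = $300,752.
Year 1: DB = ⌊$327,052 × 125%/7⌋ = $58,402; SL = ⌊$300,752/7⌋ = $42,964 → take DB $58,402. Book value $268,650.
Year 2: DB = ⌊$268,650 × 125%/7⌋ = $47,973; SL = ⌊$242,350/6⌋ = $40,391 → take DB $47,973. Book value $220,677.
Year 3: DB = ⌊$220,677 × 125%/7⌋ = $39,406; SL = ⌊$194,377/5⌋ = $38,875 → take DB $39,406. Book value $181,271.
Accumulated through year 3 = $327,052 − $181,271 = $145,781.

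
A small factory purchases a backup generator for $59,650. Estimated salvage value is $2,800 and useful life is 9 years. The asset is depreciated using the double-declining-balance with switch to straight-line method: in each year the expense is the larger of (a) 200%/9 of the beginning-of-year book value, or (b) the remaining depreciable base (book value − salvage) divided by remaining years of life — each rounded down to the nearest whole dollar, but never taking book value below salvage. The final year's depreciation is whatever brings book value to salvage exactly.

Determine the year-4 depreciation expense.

Depreciable base = $59,650 − $2,800 = $56,850.
Year 1: DB = ⌊$59,650 × 200%/9⌋ = $13,255; SL = ⌊$56,850/9⌋ = $6,316 → take DB $13,255. Book value $46,395.
Year 2: DB = ⌊$46,395 × 200%/9⌋ = $10,310; SL = ⌊$43,595/8⌋ = $5,449 → take DB $10,310. Book value $36,085.
Year 3: DB = ⌊$36,085 × 200%/9⌋ = $8,018; SL = ⌊$33,285/7⌋ = $4,755 → take DB $8,018. Book value $28,067.
Year 4: DB = ⌊$28,067 × 200%/9⌋ = $6,237; SL = ⌊$25,267/6⌋ = $4,211 → take DB $6,237. Book value $21,830.

$6,237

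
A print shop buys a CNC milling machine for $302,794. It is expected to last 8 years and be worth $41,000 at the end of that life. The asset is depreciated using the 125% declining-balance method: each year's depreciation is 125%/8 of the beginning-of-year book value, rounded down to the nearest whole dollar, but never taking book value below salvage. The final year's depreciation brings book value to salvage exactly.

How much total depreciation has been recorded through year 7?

$210,610

Depreciable base = $302,794 − $41,000 = $261,794.
Year 1: ⌊$302,794 × 125%/8⌋ = $47,311. Book value $255,483.
Year 2: ⌊$255,483 × 125%/8⌋ = $39,919. Book value $215,564.
Year 3: ⌊$215,564 × 125%/8⌋ = $33,681. Book value $181,883.
Year 4: ⌊$181,883 × 125%/8⌋ = $28,419. Book value $153,464.
Year 5: ⌊$153,464 × 125%/8⌋ = $23,978. Book value $129,486.
Year 6: ⌊$129,486 × 125%/8⌋ = $20,232. Book value $109,254.
Year 7: ⌊$109,254 × 125%/8⌋ = $17,070. Book value $92,184.
Accumulated through year 7 = $302,794 − $92,184 = $210,610.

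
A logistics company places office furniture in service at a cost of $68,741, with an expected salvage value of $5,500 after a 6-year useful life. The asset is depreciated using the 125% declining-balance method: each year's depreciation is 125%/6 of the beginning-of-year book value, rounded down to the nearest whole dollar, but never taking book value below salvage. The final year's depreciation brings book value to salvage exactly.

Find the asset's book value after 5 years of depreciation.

Depreciable base = $68,741 − $5,500 = $63,241.
Year 1: ⌊$68,741 × 125%/6⌋ = $14,321. Book value $54,420.
Year 2: ⌊$54,420 × 125%/6⌋ = $11,337. Book value $43,083.
Year 3: ⌊$43,083 × 125%/6⌋ = $8,975. Book value $34,108.
Year 4: ⌊$34,108 × 125%/6⌋ = $7,105. Book value $27,003.
Year 5: ⌊$27,003 × 125%/6⌋ = $5,625. Book value $21,378.

$21,378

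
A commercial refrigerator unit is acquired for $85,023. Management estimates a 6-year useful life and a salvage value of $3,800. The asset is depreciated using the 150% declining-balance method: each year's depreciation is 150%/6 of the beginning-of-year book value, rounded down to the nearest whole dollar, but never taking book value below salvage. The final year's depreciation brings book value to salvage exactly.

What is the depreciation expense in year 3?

$11,956

Depreciable base = $85,023 − $3,800 = $81,223.
Year 1: ⌊$85,023 × 150%/6⌋ = $21,255. Book value $63,768.
Year 2: ⌊$63,768 × 150%/6⌋ = $15,942. Book value $47,826.
Year 3: ⌊$47,826 × 150%/6⌋ = $11,956. Book value $35,870.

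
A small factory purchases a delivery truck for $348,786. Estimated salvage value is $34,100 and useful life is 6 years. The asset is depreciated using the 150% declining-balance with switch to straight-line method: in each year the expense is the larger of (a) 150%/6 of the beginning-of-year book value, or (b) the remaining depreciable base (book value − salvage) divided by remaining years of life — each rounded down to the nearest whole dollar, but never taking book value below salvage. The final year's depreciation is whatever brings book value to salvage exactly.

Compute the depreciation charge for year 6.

Depreciable base = $348,786 − $34,100 = $314,686.
Year 1: DB = ⌊$348,786 × 150%/6⌋ = $87,196; SL = ⌊$314,686/6⌋ = $52,447 → take DB $87,196. Book value $261,590.
Year 2: DB = ⌊$261,590 × 150%/6⌋ = $65,397; SL = ⌊$227,490/5⌋ = $45,498 → take DB $65,397. Book value $196,193.
Year 3: DB = ⌊$196,193 × 150%/6⌋ = $49,048; SL = ⌊$162,093/4⌋ = $40,523 → take DB $49,048. Book value $147,145.
Year 4: DB = ⌊$147,145 × 150%/6⌋ = $36,786; SL = ⌊$113,045/3⌋ = $37,681 → take SL $37,681. Book value $109,464.
Year 5: DB = ⌊$109,464 × 150%/6⌋ = $27,366; SL = ⌊$75,364/2⌋ = $37,682 → take SL $37,682. Book value $71,782.
Year 6 (final): $71,782 − $34,100 = $37,682. Book value $34,100.

$37,682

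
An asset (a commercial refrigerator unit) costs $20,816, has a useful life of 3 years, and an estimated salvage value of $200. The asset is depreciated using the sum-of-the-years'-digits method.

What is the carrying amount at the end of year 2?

Depreciable base = $20,816 − $200 = $20,616.
Sum of the years' digits = 3+2+1 = 6.
Year 1: $20,616 × 3/6 = $10,308. Book value $10,508.
Year 2: $20,616 × 2/6 = $6,872. Book value $3,636.

$3,636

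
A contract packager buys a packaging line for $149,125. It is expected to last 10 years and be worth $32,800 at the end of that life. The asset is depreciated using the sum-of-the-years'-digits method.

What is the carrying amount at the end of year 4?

$77,215

Depreciable base = $149,125 − $32,800 = $116,325.
Sum of the years' digits = 10+9+8+7+6+5+4+3+2+1 = 55.
Year 1: $116,325 × 10/55 = $21,150. Book value $127,975.
Year 2: $116,325 × 9/55 = $19,035. Book value $108,940.
Year 3: $116,325 × 8/55 = $16,920. Book value $92,020.
Year 4: $116,325 × 7/55 = $14,805. Book value $77,215.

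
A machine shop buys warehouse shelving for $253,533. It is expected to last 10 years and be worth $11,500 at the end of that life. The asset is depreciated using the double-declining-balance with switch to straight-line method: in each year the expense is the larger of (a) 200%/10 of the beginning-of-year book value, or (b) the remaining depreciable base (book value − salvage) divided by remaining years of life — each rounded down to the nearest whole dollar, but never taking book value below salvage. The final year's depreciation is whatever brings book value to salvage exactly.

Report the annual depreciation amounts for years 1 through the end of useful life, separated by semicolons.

$50,706; $40,565; $32,452; $25,962; $20,769; $16,615; $13,741; $13,741; $13,741; $13,741

Depreciable base = $253,533 − $11,500 = $242,033.
Year 1: DB = ⌊$253,533 × 200%/10⌋ = $50,706; SL = ⌊$242,033/10⌋ = $24,203 → take DB $50,706. Book value $202,827.
Year 2: DB = ⌊$202,827 × 200%/10⌋ = $40,565; SL = ⌊$191,327/9⌋ = $21,258 → take DB $40,565. Book value $162,262.
Year 3: DB = ⌊$162,262 × 200%/10⌋ = $32,452; SL = ⌊$150,762/8⌋ = $18,845 → take DB $32,452. Book value $129,810.
Year 4: DB = ⌊$129,810 × 200%/10⌋ = $25,962; SL = ⌊$118,310/7⌋ = $16,901 → take DB $25,962. Book value $103,848.
Year 5: DB = ⌊$103,848 × 200%/10⌋ = $20,769; SL = ⌊$92,348/6⌋ = $15,391 → take DB $20,769. Book value $83,079.
Year 6: DB = ⌊$83,079 × 200%/10⌋ = $16,615; SL = ⌊$71,579/5⌋ = $14,315 → take DB $16,615. Book value $66,464.
Year 7: DB = ⌊$66,464 × 200%/10⌋ = $13,292; SL = ⌊$54,964/4⌋ = $13,741 → take SL $13,741. Book value $52,723.
Year 8: DB = ⌊$52,723 × 200%/10⌋ = $10,544; SL = ⌊$41,223/3⌋ = $13,741 → take SL $13,741. Book value $38,982.
Year 9: DB = ⌊$38,982 × 200%/10⌋ = $7,796; SL = ⌊$27,482/2⌋ = $13,741 → take SL $13,741. Book value $25,241.
Year 10 (final): $25,241 − $11,500 = $13,741. Book value $11,500.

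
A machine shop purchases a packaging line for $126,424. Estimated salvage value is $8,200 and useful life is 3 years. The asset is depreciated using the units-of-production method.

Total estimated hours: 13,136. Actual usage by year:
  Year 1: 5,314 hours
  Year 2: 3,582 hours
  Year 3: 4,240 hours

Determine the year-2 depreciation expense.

Depreciable base = $126,424 − $8,200 = $118,224.
Rate = $118,224 / 13,136 hours = $9 per hour.
Year 1: 5,314 × $9 = $47,826. Book value $78,598.
Year 2: 3,582 × $9 = $32,238. Book value $46,360.

$32,238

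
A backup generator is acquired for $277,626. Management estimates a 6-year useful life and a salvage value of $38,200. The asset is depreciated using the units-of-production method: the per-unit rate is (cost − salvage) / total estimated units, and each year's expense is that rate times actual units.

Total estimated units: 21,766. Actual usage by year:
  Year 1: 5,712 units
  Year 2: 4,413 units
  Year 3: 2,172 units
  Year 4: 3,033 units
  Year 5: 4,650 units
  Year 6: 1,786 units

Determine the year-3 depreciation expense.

$23,892

Depreciable base = $277,626 − $38,200 = $239,426.
Rate = $239,426 / 21,766 units = $11 per unit.
Year 1: 5,712 × $11 = $62,832. Book value $214,794.
Year 2: 4,413 × $11 = $48,543. Book value $166,251.
Year 3: 2,172 × $11 = $23,892. Book value $142,359.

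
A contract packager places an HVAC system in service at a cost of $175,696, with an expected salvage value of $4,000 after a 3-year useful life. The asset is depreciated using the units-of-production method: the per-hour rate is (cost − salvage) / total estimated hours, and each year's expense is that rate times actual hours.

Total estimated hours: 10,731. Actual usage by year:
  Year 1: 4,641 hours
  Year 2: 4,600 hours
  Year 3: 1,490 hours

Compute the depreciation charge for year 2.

Depreciable base = $175,696 − $4,000 = $171,696.
Rate = $171,696 / 10,731 hours = $16 per hour.
Year 1: 4,641 × $16 = $74,256. Book value $101,440.
Year 2: 4,600 × $16 = $73,600. Book value $27,840.

$73,600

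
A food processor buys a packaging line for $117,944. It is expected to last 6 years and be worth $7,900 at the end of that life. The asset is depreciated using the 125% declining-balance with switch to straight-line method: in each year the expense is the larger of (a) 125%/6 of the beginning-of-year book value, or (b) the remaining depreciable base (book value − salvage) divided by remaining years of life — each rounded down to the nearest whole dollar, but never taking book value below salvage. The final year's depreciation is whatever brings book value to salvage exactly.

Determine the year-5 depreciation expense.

Depreciable base = $117,944 − $7,900 = $110,044.
Year 1: DB = ⌊$117,944 × 125%/6⌋ = $24,571; SL = ⌊$110,044/6⌋ = $18,340 → take DB $24,571. Book value $93,373.
Year 2: DB = ⌊$93,373 × 125%/6⌋ = $19,452; SL = ⌊$85,473/5⌋ = $17,094 → take DB $19,452. Book value $73,921.
Year 3: DB = ⌊$73,921 × 125%/6⌋ = $15,400; SL = ⌊$66,021/4⌋ = $16,505 → take SL $16,505. Book value $57,416.
Year 4: DB = ⌊$57,416 × 125%/6⌋ = $11,961; SL = ⌊$49,516/3⌋ = $16,505 → take SL $16,505. Book value $40,911.
Year 5: DB = ⌊$40,911 × 125%/6⌋ = $8,523; SL = ⌊$33,011/2⌋ = $16,505 → take SL $16,505. Book value $24,406.

$16,505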